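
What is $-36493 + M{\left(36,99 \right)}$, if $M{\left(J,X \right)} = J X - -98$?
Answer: $-32831$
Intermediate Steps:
$M{\left(J,X \right)} = 98 + J X$ ($M{\left(J,X \right)} = J X + 98 = 98 + J X$)
$-36493 + M{\left(36,99 \right)} = -36493 + \left(98 + 36 \cdot 99\right) = -36493 + \left(98 + 3564\right) = -36493 + 3662 = -32831$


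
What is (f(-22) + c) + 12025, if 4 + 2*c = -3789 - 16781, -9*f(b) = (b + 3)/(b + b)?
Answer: 688229/396 ≈ 1738.0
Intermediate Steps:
f(b) = -(3 + b)/(18*b) (f(b) = -(b + 3)/(9*(b + b)) = -(3 + b)/(9*(2*b)) = -(3 + b)*1/(2*b)/9 = -(3 + b)/(18*b))
c = -10287 (c = -2 + (-3789 - 16781)/2 = -2 + (1/2)*(-20570) = -2 - 10285 = -10287)
(f(-22) + c) + 12025 = ((1/18)*(-3 - 1*(-22))/(-22) - 10287) + 12025 = ((1/18)*(-1/22)*(-3 + 22) - 10287) + 12025 = ((1/18)*(-1/22)*19 - 10287) + 12025 = (-19/396 - 10287) + 12025 = -4073671/396 + 12025 = 688229/396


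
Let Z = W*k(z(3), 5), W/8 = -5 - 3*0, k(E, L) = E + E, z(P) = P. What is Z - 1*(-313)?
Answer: 73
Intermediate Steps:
k(E, L) = 2*E
W = -40 (W = 8*(-5 - 3*0) = 8*(-5 + 0) = 8*(-5) = -40)
Z = -240 (Z = -80*3 = -40*6 = -240)
Z - 1*(-313) = -240 - 1*(-313) = -240 + 313 = 73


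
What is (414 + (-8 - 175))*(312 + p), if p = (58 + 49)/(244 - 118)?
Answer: 433609/6 ≈ 72268.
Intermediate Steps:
p = 107/126 ≈ 0.84921
(414 + (-8 - 175))*(312 + p) = (414 + (-8 - 175))*(312 + 107/126) = (414 - 183)*(39419/126) = 231*(39419/126) = 433609/6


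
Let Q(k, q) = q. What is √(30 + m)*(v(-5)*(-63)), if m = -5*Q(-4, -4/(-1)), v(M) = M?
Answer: 315*√10 ≈ 996.12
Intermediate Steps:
m = -20 (m = -(-20)/(-1) = -(-20)*(-1) = -5*4 = -20)
√(30 + m)*(v(-5)*(-63)) = √(30 - 20)*(-5*(-63)) = √10*315 = 315*√10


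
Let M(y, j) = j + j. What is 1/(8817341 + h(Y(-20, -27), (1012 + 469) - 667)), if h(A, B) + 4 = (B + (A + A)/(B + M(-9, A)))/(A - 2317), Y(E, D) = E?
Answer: 904419/7974566797205 ≈ 1.1341e-7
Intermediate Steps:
M(y, j) = 2*j
h(A, B) = -4 + (B + 2*A/(B + 2*A))/(-2317 + A) (h(A, B) = -4 + (B + (A + A)/(B + 2*A))/(A - 2317) = -4 + (B + (2*A)/(B + 2*A))/(-2317 + A) = -4 + (B + 2*A/(B + 2*A))/(-2317 + A))
1/(8817341 + h(Y(-20, -27), (1012 + 469) - 667)) = 1/(8817341 + (((1012 + 469) - 667)² - 8*(-20)² + 9268*((1012 + 469) - 667) + 18538*(-20) - 2*(-20)*((1012 + 469) - 667))/(-4634*(-20) - 2317*((1012 + 469) - 667) + 2*(-20)² - 20*((1012 + 469) - 667))) = 1/(8817341 + ((1481 - 667)² - 8*400 + 9268*(1481 - 667) - 370760 - 2*(-20)*(1481 - 667))/(92680 - 2317*(1481 - 667) + 2*400 - 20*(1481 - 667))) = 1/(8817341 + (814² - 3200 + 9268*814 - 370760 - 2*(-20)*814)/(92680 - 2317*814 + 800 - 20*814)) = 1/(8817341 + (662596 - 3200 + 7544152 - 370760 + 32560)/(92680 - 1886038 + 800 - 16280)) = 1/(8817341 + 7865348/(-1808838)) = 1/(8817341 - 1/1808838*7865348) = 1/(8817341 - 3932674/904419) = 1/(7974566797205/904419) = 904419/7974566797205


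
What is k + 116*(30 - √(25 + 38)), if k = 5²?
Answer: 3505 - 348*√7 ≈ 2584.3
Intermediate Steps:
k = 25
k + 116*(30 - √(25 + 38)) = 25 + 116*(30 - √(25 + 38)) = 25 + 116*(30 - √63) = 25 + 116*(30 - 3*√7) = 25 + (3480 - 348*√7) = 3505 - 348*√7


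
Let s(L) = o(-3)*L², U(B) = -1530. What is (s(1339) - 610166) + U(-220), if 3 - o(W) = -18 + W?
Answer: 42418408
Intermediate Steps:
o(W) = 21 - W (o(W) = 3 - (-18 + W) = 3 + (18 - W) = 21 - W)
s(L) = 24*L² (s(L) = (21 - 1*(-3))*L² = (21 + 3)*L² = 24*L²)
(s(1339) - 610166) + U(-220) = (24*1339² - 610166) - 1530 = (24*1792921 - 610166) - 1530 = (43030104 - 610166) - 1530 = 42419938 - 1530 = 42418408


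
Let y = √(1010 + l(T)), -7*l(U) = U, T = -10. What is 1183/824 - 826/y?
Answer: 1183/824 - 7*√12390/30 ≈ -24.537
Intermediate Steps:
l(U) = -U/7
y = 2*√12390/7 (y = √(1010 - ⅐*(-10)) = √(1010 + 10/7) = √(7080/7) = 2*√12390/7 ≈ 31.803)
1183/824 - 826/y = 1183/824 - 826*√12390/3540 = 1183*(1/824) - 7*√12390/30 = 1183/824 - 7*√12390/30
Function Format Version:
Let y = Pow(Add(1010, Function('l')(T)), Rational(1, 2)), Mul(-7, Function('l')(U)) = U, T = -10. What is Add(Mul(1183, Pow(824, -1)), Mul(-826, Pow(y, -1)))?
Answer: Add(Rational(1183, 824), Mul(Rational(-7, 30), Pow(12390, Rational(1, 2)))) ≈ -24.537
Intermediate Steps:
Function('l')(U) = Mul(Rational(-1, 7), U)
y = Mul(Rational(2, 7), Pow(12390, Rational(1, 2))) (y = Pow(Add(1010, Mul(Rational(-1, 7), -10)), Rational(1, 2)) = Pow(Add(1010, Rational(10, 7)), Rational(1, 2)) = Pow(Rational(7080, 7), Rational(1, 2)) = Mul(Rational(2, 7), Pow(12390, Rational(1, 2))) ≈ 31.803)
Add(Mul(1183, Pow(824, -1)), Mul(-826, Pow(y, -1))) = Add(Mul(1183, Pow(824, -1)), Mul(-826, Pow(Mul(Rational(2, 7), Pow(12390, Rational(1, 2))), -1))) = Add(Mul(1183, Rational(1, 824)), Mul(-826, Mul(Rational(1, 3540), Pow(12390, Rational(1, 2))))) = Add(Rational(1183, 824), Mul(Rational(-7, 30), Pow(12390, Rational(1, 2))))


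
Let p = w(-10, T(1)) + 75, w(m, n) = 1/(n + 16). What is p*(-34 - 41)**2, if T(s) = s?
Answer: 7177500/17 ≈ 4.2221e+5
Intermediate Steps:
w(m, n) = 1/(16 + n)
p = 1276/17 (p = 1/(16 + 1) + 75 = 1/17 + 75 = 1276/17 ≈ 75.059)
p*(-34 - 41)**2 = 1276*(-34 - 41)**2/17 = (1276/17)*(-75)**2 = (1276/17)*5625 = 7177500/17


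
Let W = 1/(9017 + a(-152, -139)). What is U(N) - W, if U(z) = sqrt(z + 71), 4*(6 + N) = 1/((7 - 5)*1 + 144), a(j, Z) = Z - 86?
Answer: -1/8792 + sqrt(5542306)/292 ≈ 8.0623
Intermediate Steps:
a(j, Z) = -86 + Z
N = -3503/584 (N = -6 + 1/(4*((7 - 5)*1 + 144)) = -6 + 1/(4*(2*1 + 144)) = -6 + 1/(4*(2 + 144)) = -6 + (1/4)/146 = -6 + (1/4)*(1/146) = -6 + 1/584 = -3503/584 ≈ -5.9983)
U(z) = sqrt(71 + z)
W = 1/8792 (W = 1/(9017 + (-86 - 139)) = 1/(9017 - 225) = 1/8792 ≈ 0.00011374)
U(N) - W = sqrt(71 - 3503/584) - 1*1/8792 = sqrt(37961/584) - 1/8792 = sqrt(5542306)/292 - 1/8792 = -1/8792 + sqrt(5542306)/292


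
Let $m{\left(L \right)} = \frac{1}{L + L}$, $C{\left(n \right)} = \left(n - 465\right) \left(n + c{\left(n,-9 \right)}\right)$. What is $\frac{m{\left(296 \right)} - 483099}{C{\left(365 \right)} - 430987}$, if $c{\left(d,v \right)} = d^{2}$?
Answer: $\frac{285994607}{8163672304} \approx 0.035033$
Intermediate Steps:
$C{\left(n \right)} = \left(-465 + n\right) \left(n + n^{2}\right)$ ($C{\left(n \right)} = \left(n - 465\right) \left(n + n^{2}\right) = \left(-465 + n\right) \left(n + n^{2}\right)$)
$m{\left(L \right)} = \frac{1}{2 L}$
$\frac{m{\left(296 \right)} - 483099}{C{\left(365 \right)} - 430987} = \frac{\frac{1}{2 \cdot 296} - 483099}{365 \left(-465 + 365^{2} - 169360\right) - 430987} = \frac{\frac{1}{2} \cdot \frac{1}{296} - 483099}{365 \left(-465 + 133225 - 169360\right) - 430987} = \frac{\frac{1}{592} - 483099}{365 \left(-36600\right) - 430987} = - \frac{285994607}{592 \left(-13359000 - 430987\right)} = - \frac{285994607}{592 \left(-13789987\right)} = \left(- \frac{285994607}{592}\right) \left(- \frac{1}{13789987}\right) = \frac{285994607}{8163672304}$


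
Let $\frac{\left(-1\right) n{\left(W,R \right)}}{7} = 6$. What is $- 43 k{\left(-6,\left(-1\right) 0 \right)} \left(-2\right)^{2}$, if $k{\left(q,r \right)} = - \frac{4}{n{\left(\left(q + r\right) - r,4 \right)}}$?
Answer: $- \frac{344}{21} \approx -16.381$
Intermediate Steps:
$n{\left(W,R \right)} = -42$ ($n{\left(W,R \right)} = \left(-7\right) 6 = -42$)
$k{\left(q,r \right)} = \frac{2}{21}$ ($k{\left(q,r \right)} = - \frac{4}{-42} = \left(-4\right) \left(- \frac{1}{42}\right) = \frac{2}{21}$)
$- 43 k{\left(-6,\left(-1\right) 0 \right)} \left(-2\right)^{2} = \left(-43\right) \frac{2}{21} \left(-2\right)^{2} = \left(- \frac{86}{21}\right) 4 = - \frac{344}{21}$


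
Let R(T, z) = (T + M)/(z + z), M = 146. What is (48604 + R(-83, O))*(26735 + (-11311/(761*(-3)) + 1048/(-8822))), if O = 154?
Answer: 143968748027905910/110773443 ≈ 1.2997e+9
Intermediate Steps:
R(T, z) = (146 + T)/(2*z) (R(T, z) = (T + 146)/(z + z) = (146 + T)/((2*z)) = (146 + T)*(1/(2*z)) = (146 + T)/(2*z))
(48604 + R(-83, O))*(26735 + (-11311/(761*(-3)) + 1048/(-8822))) = (48604 + (½)*(146 - 83)/154)*(26735 + (-11311/(761*(-3)) + 1048/(-8822))) = (48604 + (½)*(1/154)*63)*(26735 + (-11311/(-2283) + 1048*(-1/8822))) = (48604 + 9/44)*(26735 + (-11311*(-1/2283) - 524/4411)) = 2138585*(26735 + (11311/2283 - 524/4411))/44 = 2138585*(26735 + 48696529/10070313)/44 = (2138585/44)*(269278514584/10070313) = 143968748027905910/110773443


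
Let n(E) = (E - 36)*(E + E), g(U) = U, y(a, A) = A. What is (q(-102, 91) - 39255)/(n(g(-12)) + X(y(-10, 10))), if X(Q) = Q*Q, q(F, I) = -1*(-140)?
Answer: -39115/1252 ≈ -31.242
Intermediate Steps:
q(F, I) = 140
n(E) = 2*E*(-36 + E) (n(E) = (-36 + E)*(2*E) = 2*E*(-36 + E))
X(Q) = Q**2
(q(-102, 91) - 39255)/(n(g(-12)) + X(y(-10, 10))) = (140 - 39255)/(2*(-12)*(-36 - 12) + 10**2) = -39115/(2*(-12)*(-48) + 100) = -39115/(1152 + 100) = -39115/1252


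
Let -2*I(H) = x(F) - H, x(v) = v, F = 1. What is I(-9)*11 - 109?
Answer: -164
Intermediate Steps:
I(H) = -½ + H/2 (I(H) = -(1 - H)/2 = -½ + H/2)
I(-9)*11 - 109 = (-½ + (½)*(-9))*11 - 109 = (-½ - 9/2)*11 - 109 = -5*11 - 109 = -55 - 109 = -164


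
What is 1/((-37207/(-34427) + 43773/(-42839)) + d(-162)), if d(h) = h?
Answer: -1474818253/238833619384 ≈ -0.0061751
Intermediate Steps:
1/((-37207/(-34427) + 43773/(-42839)) + d(-162)) = 1/((-37207/(-34427) + 43773/(-42839)) - 162) = 1/((-37207*(-1/34427) + 43773*(-1/42839)) - 162) = 1/((37207/34427 - 43773/42839) - 162) = 1/(86937602/1474818253 - 162) = 1/(-238833619384/1474818253) = -1474818253/238833619384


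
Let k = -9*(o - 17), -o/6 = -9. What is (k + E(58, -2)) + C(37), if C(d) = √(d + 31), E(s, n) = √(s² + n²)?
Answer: -333 + 2*√17 + 2*√842 ≈ -266.72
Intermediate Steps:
o = 54 (o = -6*(-9) = 54)
k = -333 (k = -9*(54 - 17) = -9*37 = -333)
E(s, n) = √(n² + s²)
C(d) = √(31 + d)
(k + E(58, -2)) + C(37) = (-333 + √((-2)² + 58²)) + √(31 + 37) = (-333 + √(4 + 3364)) + √68 = (-333 + √3368) + 2*√17 = (-333 + 2*√842) + 2*√17 = -333 + 2*√17 + 2*√842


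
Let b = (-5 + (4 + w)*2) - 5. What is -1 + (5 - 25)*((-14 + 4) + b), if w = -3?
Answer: 359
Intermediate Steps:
b = -8 (b = (-5 + (4 - 3)*2) - 5 = (-5 + 1*2) - 5 = (-5 + 2) - 5 = -3 - 5 = -8)
-1 + (5 - 25)*((-14 + 4) + b) = -1 + (5 - 25)*((-14 + 4) - 8) = -1 - 20*(-10 - 8) = -1 - 20*(-18) = -1 + 360 = 359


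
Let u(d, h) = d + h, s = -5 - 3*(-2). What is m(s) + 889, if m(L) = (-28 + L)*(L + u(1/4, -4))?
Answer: 3853/4 ≈ 963.25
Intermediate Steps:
s = 1 (s = -5 + 6 = 1)
m(L) = (-28 + L)*(-15/4 + L) (m(L) = (-28 + L)*(L + (1/4 - 4)) = (-28 + L)*(L + (¼ - 4)) = (-28 + L)*(L - 15/4) = (-28 + L)*(-15/4 + L))
m(s) + 889 = (105 + 1² - 127/4*1) + 889 = (105 + 1 - 127/4) + 889 = 297/4 + 889 = 3853/4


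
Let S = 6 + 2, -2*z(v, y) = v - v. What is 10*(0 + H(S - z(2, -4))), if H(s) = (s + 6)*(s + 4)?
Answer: 1680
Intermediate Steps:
z(v, y) = 0 (z(v, y) = -(v - v)/2 = -½*0 = 0)
S = 8
H(s) = (4 + s)*(6 + s) (H(s) = (6 + s)*(4 + s) = (4 + s)*(6 + s))
10*(0 + H(S - z(2, -4))) = 10*(0 + (24 + (8 - 1*0)² + 10*(8 - 1*0))) = 10*(0 + (24 + (8 + 0)² + 10*(8 + 0))) = 10*(0 + (24 + 8² + 10*8)) = 10*(0 + (24 + 64 + 80)) = 10*(0 + 168) = 10*168 = 1680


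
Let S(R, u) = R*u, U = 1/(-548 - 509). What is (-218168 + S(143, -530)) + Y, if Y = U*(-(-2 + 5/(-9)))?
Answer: -2796422477/9513 ≈ -2.9396e+5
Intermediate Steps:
U = -1/1057 (U = 1/(-1057) = -1/1057 ≈ -0.00094607)
Y = -23/9513 (Y = -(-1)*(-2 + 5/(-9))/1057 = -(-1)*(-2 + 5*(-1/9))/1057 = -(-1)*(-2 - 5/9)/1057 = -(-1)*(-23)/(1057*9) = -1/1057*23/9 = -23/9513 ≈ -0.0024177)
(-218168 + S(143, -530)) + Y = (-218168 + 143*(-530)) - 23/9513 = (-218168 - 75790) - 23/9513 = -293958 - 23/9513 = -2796422477/9513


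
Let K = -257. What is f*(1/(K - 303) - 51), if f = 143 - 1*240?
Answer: 2770417/560 ≈ 4947.2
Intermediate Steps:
f = -97 (f = 143 - 240 = -97)
f*(1/(K - 303) - 51) = -97*(1/(-257 - 303) - 51) = -97*(1/(-560) - 51) = -97*(-1/560 - 51) = -97*(-28561/560) = 2770417/560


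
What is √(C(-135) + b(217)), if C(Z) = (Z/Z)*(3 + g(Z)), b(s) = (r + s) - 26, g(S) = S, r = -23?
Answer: 6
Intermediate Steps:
b(s) = -49 + s (b(s) = (-23 + s) - 26 = -49 + s)
C(Z) = 3 + Z (C(Z) = (Z/Z)*(3 + Z) = 1*(3 + Z) = 3 + Z)
√(C(-135) + b(217)) = √((3 - 135) + (-49 + 217)) = √(-132 + 168) = √36 = 6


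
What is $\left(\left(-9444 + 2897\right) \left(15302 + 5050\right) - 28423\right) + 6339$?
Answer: $-133266628$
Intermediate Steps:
$\left(\left(-9444 + 2897\right) \left(15302 + 5050\right) - 28423\right) + 6339 = \left(\left(-6547\right) 20352 - 28423\right) + 6339 = \left(-133244544 - 28423\right) + 6339 = -133272967 + 6339 = -133266628$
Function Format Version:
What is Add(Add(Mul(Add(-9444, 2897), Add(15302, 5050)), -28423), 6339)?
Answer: -133266628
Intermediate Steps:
Add(Add(Mul(Add(-9444, 2897), Add(15302, 5050)), -28423), 6339) = Add(Add(Mul(-6547, 20352), -28423), 6339) = Add(Add(-133244544, -28423), 6339) = Add(-133272967, 6339) = -133266628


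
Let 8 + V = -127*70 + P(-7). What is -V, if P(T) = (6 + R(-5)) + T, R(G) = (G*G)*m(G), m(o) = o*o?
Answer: 8274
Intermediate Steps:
m(o) = o**2
R(G) = G**4 (R(G) = (G*G)*G**2 = G**2*G**2 = G**4)
P(T) = 631 + T (P(T) = (6 + (-5)**4) + T = (6 + 625) + T = 631 + T)
V = -8274 (V = -8 + (-127*70 + (631 - 7)) = -8 + (-8890 + 624) = -8 - 8266 = -8274)
-V = -1*(-8274) = 8274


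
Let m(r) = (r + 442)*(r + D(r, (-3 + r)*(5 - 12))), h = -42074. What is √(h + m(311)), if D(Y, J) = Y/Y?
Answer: √192862 ≈ 439.16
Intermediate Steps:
D(Y, J) = 1
m(r) = (1 + r)*(442 + r) (m(r) = (r + 442)*(r + 1) = (442 + r)*(1 + r) = (1 + r)*(442 + r))
√(h + m(311)) = √(-42074 + (442 + 311² + 443*311)) = √(-42074 + (442 + 96721 + 137773)) = √(-42074 + 234936) = √192862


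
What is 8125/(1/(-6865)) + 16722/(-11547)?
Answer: -71563336233/1283 ≈ -5.5778e+7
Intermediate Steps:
8125/(1/(-6865)) + 16722/(-11547) = 8125/(-1/6865) + 16722*(-1/11547) = 8125*(-6865) - 1858/1283 = -55778125 - 1858/1283 = -71563336233/1283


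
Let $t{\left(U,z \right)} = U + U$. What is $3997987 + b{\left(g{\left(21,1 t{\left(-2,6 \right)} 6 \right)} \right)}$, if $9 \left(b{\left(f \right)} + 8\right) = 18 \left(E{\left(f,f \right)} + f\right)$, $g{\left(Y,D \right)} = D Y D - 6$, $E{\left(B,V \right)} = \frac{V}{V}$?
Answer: $4022161$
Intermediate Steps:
$t{\left(U,z \right)} = 2 U$
$E{\left(B,V \right)} = 1$
$g{\left(Y,D \right)} = -6 + Y D^{2}$ ($g{\left(Y,D \right)} = Y D^{2} - 6 = -6 + Y D^{2}$)
$b{\left(f \right)} = -6 + 2 f$ ($b{\left(f \right)} = -8 + \frac{18 \left(1 + f\right)}{9} = -8 + \frac{18 + 18 f}{9} = -8 + \left(2 + 2 f\right) = -6 + 2 f$)
$3997987 + b{\left(g{\left(21,1 t{\left(-2,6 \right)} 6 \right)} \right)} = 3997987 - \left(6 - 2 \left(-6 + 21 \left(1 \cdot 2 \left(-2\right) 6\right)^{2}\right)\right) = 3997987 - \left(6 - 2 \left(-6 + 21 \left(1 \left(-4\right) 6\right)^{2}\right)\right) = 3997987 - \left(6 - 2 \left(-6 + 21 \left(\left(-4\right) 6\right)^{2}\right)\right) = 3997987 - \left(6 - 2 \left(-6 + 21 \left(-24\right)^{2}\right)\right) = 3997987 - \left(6 - 2 \left(-6 + 21 \cdot 576\right)\right) = 3997987 - \left(6 - 2 \left(-6 + 12096\right)\right) = 3997987 + \left(-6 + 2 \cdot 12090\right) = 3997987 + \left(-6 + 24180\right) = 3997987 + 24174 = 4022161$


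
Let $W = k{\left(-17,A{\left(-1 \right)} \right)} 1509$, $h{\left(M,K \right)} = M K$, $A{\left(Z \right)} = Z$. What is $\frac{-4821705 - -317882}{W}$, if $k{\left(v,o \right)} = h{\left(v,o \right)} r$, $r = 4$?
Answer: $- \frac{4503823}{102612} \approx -43.892$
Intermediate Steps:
$h{\left(M,K \right)} = K M$
$k{\left(v,o \right)} = 4 o v$ ($k{\left(v,o \right)} = o v 4 = 4 o v$)
$W = 102612$ ($W = 4 \left(-1\right) \left(-17\right) 1509 = 68 \cdot 1509 = 102612$)
$\frac{-4821705 - -317882}{W} = \frac{-4821705 - -317882}{102612} = \left(-4821705 + 317882\right) \frac{1}{102612} = \left(-4503823\right) \frac{1}{102612} = - \frac{4503823}{102612}$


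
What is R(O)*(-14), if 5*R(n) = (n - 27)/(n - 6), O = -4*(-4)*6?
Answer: -161/75 ≈ -2.1467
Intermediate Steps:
O = 96 (O = 16*6 = 96)
R(n) = (-27 + n)/(5*(-6 + n)) (R(n) = ((n - 27)/(n - 6))/5 = ((-27 + n)/(-6 + n))/5 = (-27 + n)/(5*(-6 + n)))
R(O)*(-14) = ((-27 + 96)/(5*(-6 + 96)))*(-14) = ((⅕)*69/90)*(-14) = ((⅕)*(1/90)*69)*(-14) = (23/150)*(-14) = -161/75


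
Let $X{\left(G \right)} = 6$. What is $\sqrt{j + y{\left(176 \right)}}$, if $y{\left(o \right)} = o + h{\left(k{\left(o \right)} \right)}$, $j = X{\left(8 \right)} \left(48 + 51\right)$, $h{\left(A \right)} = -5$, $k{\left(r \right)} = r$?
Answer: $3 \sqrt{85} \approx 27.659$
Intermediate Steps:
$j = 594$ ($j = 6 \left(48 + 51\right) = 6 \cdot 99 = 594$)
$y{\left(o \right)} = -5 + o$ ($y{\left(o \right)} = o - 5 = -5 + o$)
$\sqrt{j + y{\left(176 \right)}} = \sqrt{594 + \left(-5 + 176\right)} = \sqrt{594 + 171} = \sqrt{765} = 3 \sqrt{85}$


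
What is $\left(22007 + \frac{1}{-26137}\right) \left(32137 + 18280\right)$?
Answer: $\frac{28999705031486}{26137} \approx 1.1095 \cdot 10^{9}$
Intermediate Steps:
$\left(22007 + \frac{1}{-26137}\right) \left(32137 + 18280\right) = \left(22007 - \frac{1}{26137}\right) 50417 = \frac{575196958}{26137} \cdot 50417 = \frac{28999705031486}{26137}$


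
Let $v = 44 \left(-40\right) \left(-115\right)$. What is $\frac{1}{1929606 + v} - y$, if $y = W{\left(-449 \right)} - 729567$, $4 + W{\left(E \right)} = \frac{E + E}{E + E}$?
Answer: $\frac{1555447617421}{2132006} \approx 7.2957 \cdot 10^{5}$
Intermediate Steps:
$W{\left(E \right)} = -3$ ($W{\left(E \right)} = -4 + \frac{E + E}{E + E} = -4 + \frac{2 E}{2 E} = -4 + 2 E \frac{1}{2 E} = -4 + 1 = -3$)
$v = 202400$ ($v = \left(-1760\right) \left(-115\right) = 202400$)
$y = -729570$ ($y = -3 - 729567 = -729570$)
$\frac{1}{1929606 + v} - y = \frac{1}{1929606 + 202400} - -729570 = \frac{1}{2132006} + 729570 = \frac{1555447617421}{2132006}$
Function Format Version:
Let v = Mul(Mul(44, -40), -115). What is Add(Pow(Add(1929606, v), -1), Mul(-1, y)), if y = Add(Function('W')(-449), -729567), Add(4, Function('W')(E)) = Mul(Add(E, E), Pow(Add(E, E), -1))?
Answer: Rational(1555447617421, 2132006) ≈ 7.2957e+5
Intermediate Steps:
Function('W')(E) = -3 (Function('W')(E) = Add(-4, Mul(Add(E, E), Pow(Add(E, E), -1))) = Add(-4, Mul(Mul(2, E), Pow(Mul(2, E), -1))) = Add(-4, Mul(Mul(2, E), Mul(Rational(1, 2), Pow(E, -1)))) = Add(-4, 1) = -3)
v = 202400 (v = Mul(-1760, -115) = 202400)
y = -729570 (y = Add(-3, -729567) = -729570)
Add(Pow(Add(1929606, v), -1), Mul(-1, y)) = Add(Pow(Add(1929606, 202400), -1), Mul(-1, -729570)) = Add(Pow(2132006, -1), 729570) = Add(Rational(1, 2132006), 729570) = Rational(1555447617421, 2132006)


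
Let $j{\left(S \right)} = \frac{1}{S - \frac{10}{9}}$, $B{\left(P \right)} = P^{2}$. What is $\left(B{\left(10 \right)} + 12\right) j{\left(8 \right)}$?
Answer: $\frac{504}{31} \approx 16.258$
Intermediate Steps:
$j{\left(S \right)} = \frac{1}{- \frac{10}{9} + S}$ ($j{\left(S \right)} = \frac{1}{S - \frac{10}{9}} = \frac{1}{- \frac{10}{9} + S}$)
$\left(B{\left(10 \right)} + 12\right) j{\left(8 \right)} = \left(10^{2} + 12\right) \frac{9}{-10 + 9 \cdot 8} = \left(100 + 12\right) \frac{9}{-10 + 72} = 112 \cdot \frac{9}{62} = \frac{504}{31}$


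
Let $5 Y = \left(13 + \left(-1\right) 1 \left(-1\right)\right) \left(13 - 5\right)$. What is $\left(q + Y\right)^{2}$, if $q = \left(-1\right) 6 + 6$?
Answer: $\frac{12544}{25} \approx 501.76$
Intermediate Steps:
$Y = \frac{112}{5}$ ($Y = \frac{\left(13 + \left(-1\right) 1 \left(-1\right)\right) \left(13 - 5\right)}{5} = \frac{\left(13 - -1\right) 8}{5} = \frac{\left(13 + 1\right) 8}{5} = \frac{14 \cdot 8}{5} = \frac{1}{5} \cdot 112 = \frac{112}{5} \approx 22.4$)
$q = 0$ ($q = -6 + 6 = 0$)
$\left(q + Y\right)^{2} = \left(0 + \frac{112}{5}\right)^{2} = \left(\frac{112}{5}\right)^{2} = \frac{12544}{25}$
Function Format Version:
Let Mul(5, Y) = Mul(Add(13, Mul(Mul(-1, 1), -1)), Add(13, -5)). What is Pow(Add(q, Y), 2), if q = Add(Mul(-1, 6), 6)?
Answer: Rational(12544, 25) ≈ 501.76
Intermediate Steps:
Y = Rational(112, 5) (Y = Mul(Rational(1, 5), Mul(Add(13, Mul(Mul(-1, 1), -1)), Add(13, -5))) = Mul(Rational(1, 5), Mul(Add(13, Mul(-1, -1)), 8)) = Mul(Rational(1, 5), Mul(Add(13, 1), 8)) = Mul(Rational(1, 5), Mul(14, 8)) = Mul(Rational(1, 5), 112) = Rational(112, 5) ≈ 22.400)
q = 0 (q = Add(-6, 6) = 0)
Pow(Add(q, Y), 2) = Pow(Add(0, Rational(112, 5)), 2) = Pow(Rational(112, 5), 2) = Rational(12544, 25)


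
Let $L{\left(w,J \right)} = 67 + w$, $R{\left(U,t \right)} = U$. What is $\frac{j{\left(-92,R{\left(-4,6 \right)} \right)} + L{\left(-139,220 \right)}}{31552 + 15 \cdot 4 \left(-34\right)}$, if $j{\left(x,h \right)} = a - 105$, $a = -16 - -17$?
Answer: $- \frac{22}{3689} \approx -0.0059637$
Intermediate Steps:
$a = 1$ ($a = -16 + 17 = 1$)
$j{\left(x,h \right)} = -104$ ($j{\left(x,h \right)} = 1 - 105 = -104$)
$\frac{j{\left(-92,R{\left(-4,6 \right)} \right)} + L{\left(-139,220 \right)}}{31552 + 15 \cdot 4 \left(-34\right)} = \frac{-104 + \left(67 - 139\right)}{31552 + 15 \cdot 4 \left(-34\right)} = \frac{-104 - 72}{31552 + 60 \left(-34\right)} = - \frac{176}{31552 - 2040} = - \frac{176}{29512} = \left(-176\right) \frac{1}{29512} = - \frac{22}{3689}$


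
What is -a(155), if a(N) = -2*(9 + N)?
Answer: 328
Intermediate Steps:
a(N) = -18 - 2*N
-a(155) = -(-18 - 2*155) = -(-18 - 310) = -1*(-328) = 328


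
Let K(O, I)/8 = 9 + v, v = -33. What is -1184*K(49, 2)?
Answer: 227328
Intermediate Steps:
K(O, I) = -192 (K(O, I) = 8*(9 - 33) = 8*(-24) = -192)
-1184*K(49, 2) = -1184*(-192) = 227328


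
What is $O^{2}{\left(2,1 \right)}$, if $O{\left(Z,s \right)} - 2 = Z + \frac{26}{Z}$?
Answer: $289$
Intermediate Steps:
$O{\left(Z,s \right)} = 2 + Z + \frac{26}{Z}$ ($O{\left(Z,s \right)} = 2 + \left(Z + \frac{26}{Z}\right) = 2 + Z + \frac{26}{Z}$)
$O^{2}{\left(2,1 \right)} = \left(2 + 2 + \frac{26}{2}\right)^{2} = \left(2 + 2 + 26 \cdot \frac{1}{2}\right)^{2} = \left(2 + 2 + 13\right)^{2} = 17^{2} = 289$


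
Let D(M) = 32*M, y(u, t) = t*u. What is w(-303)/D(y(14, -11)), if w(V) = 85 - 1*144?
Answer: 59/4928 ≈ 0.011972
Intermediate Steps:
w(V) = -59 (w(V) = 85 - 144 = -59)
w(-303)/D(y(14, -11)) = -59/(32*(-11*14)) = -59/(32*(-154)) = -59/(-4928) = -59*(-1/4928) = 59/4928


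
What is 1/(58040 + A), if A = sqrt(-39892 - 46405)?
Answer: 58040/3368727897 - I*sqrt(86297)/3368727897 ≈ 1.7229e-5 - 8.7203e-8*I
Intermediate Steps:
A = I*sqrt(86297) (A = sqrt(-86297) = I*sqrt(86297) ≈ 293.76*I)
1/(58040 + A) = 1/(58040 + I*sqrt(86297))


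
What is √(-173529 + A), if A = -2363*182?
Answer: I*√603595 ≈ 776.91*I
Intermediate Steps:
A = -430066
√(-173529 + A) = √(-173529 - 430066) = √(-603595) = I*√603595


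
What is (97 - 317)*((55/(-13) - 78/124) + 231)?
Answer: -20049590/403 ≈ -49751.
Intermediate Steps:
(97 - 317)*((55/(-13) - 78/124) + 231) = -220*((55*(-1/13) - 78*1/124) + 231) = -220*((-55/13 - 39/62) + 231) = -220*(-3917/806 + 231) = -220*182269/806 = -20049590/403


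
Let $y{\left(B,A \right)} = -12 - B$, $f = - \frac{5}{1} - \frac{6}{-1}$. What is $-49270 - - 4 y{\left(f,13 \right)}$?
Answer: $-49322$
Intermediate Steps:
$f = 1$ ($f = \left(-5\right) 1 - -6 = -5 + 6 = 1$)
$-49270 - - 4 y{\left(f,13 \right)} = -49270 - - 4 \left(-12 - 1\right) = -49270 - \left(-4\right) \left(-13\right) = -49270 - 52 = -49322$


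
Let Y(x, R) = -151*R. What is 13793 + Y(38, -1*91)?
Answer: 27534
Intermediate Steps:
13793 + Y(38, -1*91) = 13793 - (-151)*91 = 13793 - 151*(-91) = 13793 + 13741 = 27534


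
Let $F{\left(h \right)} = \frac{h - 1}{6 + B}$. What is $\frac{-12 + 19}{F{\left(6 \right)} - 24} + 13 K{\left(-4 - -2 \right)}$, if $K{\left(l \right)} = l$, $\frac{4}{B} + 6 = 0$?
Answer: $- \frac{9706}{369} \approx -26.304$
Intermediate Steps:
$B = - \frac{2}{3}$ ($B = \frac{4}{-6 + 0} = \frac{4}{-6} = 4 \left(- \frac{1}{6}\right) = - \frac{2}{3} \approx -0.66667$)
$F{\left(h \right)} = - \frac{3}{16} + \frac{3 h}{16}$ ($F{\left(h \right)} = \frac{h - 1}{6 - \frac{2}{3}} = \frac{-1 + h}{\frac{16}{3}} = \left(-1 + h\right) \frac{3}{16} = - \frac{3}{16} + \frac{3 h}{16}$)
$\frac{-12 + 19}{F{\left(6 \right)} - 24} + 13 K{\left(-4 - -2 \right)} = \frac{-12 + 19}{\left(- \frac{3}{16} + \frac{3}{16} \cdot 6\right) - 24} + 13 \left(-4 - -2\right) = \frac{7}{\left(- \frac{3}{16} + \frac{9}{8}\right) - 24} + 13 \left(-4 + 2\right) = \frac{7}{\frac{15}{16} - 24} + 13 \left(-2\right) = \frac{7}{- \frac{369}{16}} - 26 = 7 \left(- \frac{16}{369}\right) - 26 = - \frac{112}{369} - 26 = - \frac{9706}{369}$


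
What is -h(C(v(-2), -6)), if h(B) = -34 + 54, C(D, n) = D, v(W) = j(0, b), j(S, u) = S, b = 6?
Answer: -20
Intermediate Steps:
v(W) = 0
h(B) = 20
-h(C(v(-2), -6)) = -1*20 = -20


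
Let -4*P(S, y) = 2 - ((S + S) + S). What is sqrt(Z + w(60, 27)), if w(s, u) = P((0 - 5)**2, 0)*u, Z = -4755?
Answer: I*sqrt(17049)/2 ≈ 65.286*I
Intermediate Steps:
P(S, y) = -1/2 + 3*S/4 (P(S, y) = -(2 - ((S + S) + S))/4 = -(2 - (2*S + S))/4 = -(2 - 3*S)/4 = -1/2 + 3*S/4)
w(s, u) = 73*u/4 (w(s, u) = (-1/2 + 3*(0 - 5)**2/4)*u = (-1/2 + (3/4)*(-5)**2)*u = (-1/2 + (3/4)*25)*u = (-1/2 + 75/4)*u = 73*u/4)
sqrt(Z + w(60, 27)) = sqrt(-4755 + (73/4)*27) = sqrt(-4755 + 1971/4) = sqrt(-17049/4) = I*sqrt(17049)/2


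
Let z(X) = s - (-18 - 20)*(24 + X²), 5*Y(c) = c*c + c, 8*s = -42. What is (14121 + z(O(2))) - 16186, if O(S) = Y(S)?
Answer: -110353/100 ≈ -1103.5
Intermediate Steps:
s = -21/4 (s = (⅛)*(-42) = -21/4 ≈ -5.2500)
Y(c) = c/5 + c²/5 (Y(c) = (c*c + c)/5 = (c² + c)/5 = (c + c²)/5 = c/5 + c²/5)
O(S) = S*(1 + S)/5
z(X) = 3627/4 + 38*X² (z(X) = -21/4 - (-18 - 20)*(24 + X²) = -21/4 - (-38)*(24 + X²) = -21/4 - (-912 - 38*X²) = -21/4 + (912 + 38*X²) = 3627/4 + 38*X²)
(14121 + z(O(2))) - 16186 = (14121 + (3627/4 + 38*((⅕)*2*(1 + 2))²)) - 16186 = (14121 + (3627/4 + 38*((⅕)*2*3)²)) - 16186 = (14121 + (3627/4 + 38*(6/5)²)) - 16186 = (14121 + (3627/4 + 38*(36/25))) - 16186 = (14121 + (3627/4 + 1368/25)) - 16186 = (14121 + 96147/100) - 16186 = 1508247/100 - 16186 = -110353/100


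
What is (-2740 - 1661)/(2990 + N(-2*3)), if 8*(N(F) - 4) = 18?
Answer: -5868/3995 ≈ -1.4688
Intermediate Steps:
N(F) = 25/4 (N(F) = 4 + (⅛)*18 = 4 + 9/4 = 25/4)
(-2740 - 1661)/(2990 + N(-2*3)) = (-2740 - 1661)/(2990 + 25/4) = -4401/11985/4 = -4401*4/11985 = -5868/3995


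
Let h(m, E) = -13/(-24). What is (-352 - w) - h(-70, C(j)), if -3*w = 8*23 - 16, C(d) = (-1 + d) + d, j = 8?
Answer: -7117/24 ≈ -296.54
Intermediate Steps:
C(d) = -1 + 2*d
w = -56 (w = -(8*23 - 16)/3 = -(184 - 16)/3 = -1/3*168 = -56)
h(m, E) = 13/24 (h(m, E) = -13*(-1/24) = 13/24)
(-352 - w) - h(-70, C(j)) = (-352 - 1*(-56)) - 1*13/24 = (-352 + 56) - 13/24 = -296 - 13/24 = -7117/24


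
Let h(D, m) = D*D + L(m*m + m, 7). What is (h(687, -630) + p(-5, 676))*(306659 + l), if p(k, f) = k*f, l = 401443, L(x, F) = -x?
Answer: 51209228538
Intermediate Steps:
h(D, m) = D² - m - m² (h(D, m) = D*D - (m*m + m) = D² - (m² + m) = D² - (m + m²) = D² + (-m - m²) = D² - m - m²)
p(k, f) = f*k
(h(687, -630) + p(-5, 676))*(306659 + l) = ((687² - 1*(-630)*(1 - 630)) + 676*(-5))*(306659 + 401443) = ((471969 - 1*(-630)*(-629)) - 3380)*708102 = ((471969 - 396270) - 3380)*708102 = (75699 - 3380)*708102 = 72319*708102 = 51209228538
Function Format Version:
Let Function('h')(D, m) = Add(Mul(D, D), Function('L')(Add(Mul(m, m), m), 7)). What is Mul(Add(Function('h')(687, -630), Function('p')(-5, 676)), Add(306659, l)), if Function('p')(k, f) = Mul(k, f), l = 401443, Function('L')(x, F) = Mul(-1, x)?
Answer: 51209228538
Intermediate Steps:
Function('h')(D, m) = Add(Pow(D, 2), Mul(-1, m), Mul(-1, Pow(m, 2))) (Function('h')(D, m) = Add(Mul(D, D), Mul(-1, Add(Mul(m, m), m))) = Add(Pow(D, 2), Mul(-1, Add(Pow(m, 2), m))) = Add(Pow(D, 2), Mul(-1, Add(m, Pow(m, 2)))) = Add(Pow(D, 2), Add(Mul(-1, m), Mul(-1, Pow(m, 2)))) = Add(Pow(D, 2), Mul(-1, m), Mul(-1, Pow(m, 2))))
Function('p')(k, f) = Mul(f, k)
Mul(Add(Function('h')(687, -630), Function('p')(-5, 676)), Add(306659, l)) = Mul(Add(Add(Pow(687, 2), Mul(-1, -630, Add(1, -630))), Mul(676, -5)), Add(306659, 401443)) = Mul(Add(Add(471969, Mul(-1, -630, -629)), -3380), 708102) = Mul(Add(Add(471969, -396270), -3380), 708102) = Mul(Add(75699, -3380), 708102) = Mul(72319, 708102) = 51209228538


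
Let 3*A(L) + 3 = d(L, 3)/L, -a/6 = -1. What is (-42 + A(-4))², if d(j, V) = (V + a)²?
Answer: 39601/16 ≈ 2475.1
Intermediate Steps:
a = 6 (a = -6*(-1) = 6)
d(j, V) = (6 + V)² (d(j, V) = (V + 6)² = (6 + V)²)
A(L) = -1 + 27/L (A(L) = -1 + ((6 + 3)²/L)/3 = -1 + (9²/L)/3 = -1 + (81/L)/3 = -1 + 27/L)
(-42 + A(-4))² = (-42 + (27 - 1*(-4))/(-4))² = (-42 - (27 + 4)/4)² = (-42 - ¼*31)² = (-42 - 31/4)² = (-199/4)² = 39601/16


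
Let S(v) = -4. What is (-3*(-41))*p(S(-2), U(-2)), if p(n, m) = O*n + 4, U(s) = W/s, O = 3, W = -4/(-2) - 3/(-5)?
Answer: -984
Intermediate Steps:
W = 13/5 (W = -4*(-½) - 3*(-⅕) = 2 + ⅗ = 13/5 ≈ 2.6000)
U(s) = 13/(5*s)
p(n, m) = 4 + 3*n (p(n, m) = 3*n + 4 = 4 + 3*n)
(-3*(-41))*p(S(-2), U(-2)) = (-3*(-41))*(4 + 3*(-4)) = 123*(4 - 12) = 123*(-8) = -984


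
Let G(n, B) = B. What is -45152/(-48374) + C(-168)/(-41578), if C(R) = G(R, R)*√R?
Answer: 22576/24187 + 168*I*√42/20789 ≈ 0.93339 + 0.052372*I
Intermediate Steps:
C(R) = R^(3/2) (C(R) = R*√R = R^(3/2))
-45152/(-48374) + C(-168)/(-41578) = -45152/(-48374) + (-168)^(3/2)/(-41578) = -45152*(-1/48374) - 336*I*√42*(-1/41578) = 22576/24187 + 168*I*√42/20789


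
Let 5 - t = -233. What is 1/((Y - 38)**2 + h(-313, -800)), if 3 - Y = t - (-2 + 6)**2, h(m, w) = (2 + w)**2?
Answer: 1/702853 ≈ 1.4228e-6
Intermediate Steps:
t = 238 (t = 5 - 1*(-233) = 5 + 233 = 238)
Y = -219 (Y = 3 - (238 - (-2 + 6)**2) = 3 - (238 - 1*4**2) = 3 - (238 - 1*16) = 3 - (238 - 16) = 3 - 1*222 = 3 - 222 = -219)
1/((Y - 38)**2 + h(-313, -800)) = 1/((-219 - 38)**2 + (2 - 800)**2) = 1/((-257)**2 + (-798)**2) = 1/(66049 + 636804) = 1/702853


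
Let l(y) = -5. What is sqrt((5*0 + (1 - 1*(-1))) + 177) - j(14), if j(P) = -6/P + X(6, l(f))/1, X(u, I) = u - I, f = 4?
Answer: -74/7 + sqrt(179) ≈ 2.8077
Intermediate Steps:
j(P) = 11 - 6/P (j(P) = -6/P + (6 - 1*(-5))/1 = -6/P + (6 + 5)*1 = -6/P + 11*1 = -6/P + 11 = 11 - 6/P)
sqrt((5*0 + (1 - 1*(-1))) + 177) - j(14) = sqrt((5*0 + (1 - 1*(-1))) + 177) - (11 - 6/14) = sqrt((0 + (1 + 1)) + 177) - (11 - 6*1/14) = sqrt((0 + 2) + 177) - (11 - 3/7) = sqrt(2 + 177) - 1*74/7 = sqrt(179) - 74/7 = -74/7 + sqrt(179)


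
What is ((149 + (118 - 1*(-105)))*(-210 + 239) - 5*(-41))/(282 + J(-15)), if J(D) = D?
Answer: 10993/267 ≈ 41.172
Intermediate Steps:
((149 + (118 - 1*(-105)))*(-210 + 239) - 5*(-41))/(282 + J(-15)) = ((149 + (118 - 1*(-105)))*(-210 + 239) - 5*(-41))/(282 - 15) = ((149 + (118 + 105))*29 + 205)/267 = ((149 + 223)*29 + 205)*(1/267) = (372*29 + 205)*(1/267) = (10788 + 205)*(1/267) = 10993*(1/267) = 10993/267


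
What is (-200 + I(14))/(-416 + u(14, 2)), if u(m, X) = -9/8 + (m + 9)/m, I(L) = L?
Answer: 10416/23267 ≈ 0.44767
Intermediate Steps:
u(m, X) = -9/8 + (9 + m)/m (u(m, X) = -9*⅛ + (9 + m)/m = -9/8 + (9 + m)/m)
(-200 + I(14))/(-416 + u(14, 2)) = (-200 + 14)/(-416 + (⅛)*(72 - 1*14)/14) = -186/(-416 + (⅛)*(1/14)*(72 - 14)) = -186/(-416 + (⅛)*(1/14)*58) = -186/(-416 + 29/56) = -186/(-23267/56) = -186*(-56/23267) = 10416/23267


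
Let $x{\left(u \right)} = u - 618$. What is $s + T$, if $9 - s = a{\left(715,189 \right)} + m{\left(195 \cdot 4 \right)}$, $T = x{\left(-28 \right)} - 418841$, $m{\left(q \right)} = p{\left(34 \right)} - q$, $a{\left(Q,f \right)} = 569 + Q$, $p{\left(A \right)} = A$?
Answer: $-420016$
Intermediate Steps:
$x{\left(u \right)} = -618 + u$
$m{\left(q \right)} = 34 - q$
$T = -419487$ ($T = \left(-618 - 28\right) - 418841 = -646 - 418841 = -419487$)
$s = -529$ ($s = 9 - \left(\left(569 + 715\right) + \left(34 - 195 \cdot 4\right)\right) = 9 - \left(1284 + \left(34 - 780\right)\right) = 9 - \left(1284 - 746\right) = 9 - 538 = -529$)
$s + T = -529 - 419487 = -420016$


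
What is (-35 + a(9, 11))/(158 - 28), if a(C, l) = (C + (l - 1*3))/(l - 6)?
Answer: -79/325 ≈ -0.24308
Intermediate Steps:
a(C, l) = (-3 + C + l)/(-6 + l) (a(C, l) = (C + (l - 3))/(-6 + l) = (C + (-3 + l))/(-6 + l) = (-3 + C + l)/(-6 + l))
(-35 + a(9, 11))/(158 - 28) = (-35 + (-3 + 9 + 11)/(-6 + 11))/(158 - 28) = (-35 + 17/5)/130 = (1/130)*(-158/5) = -79/325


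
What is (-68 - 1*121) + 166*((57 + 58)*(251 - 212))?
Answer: 744321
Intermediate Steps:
(-68 - 1*121) + 166*((57 + 58)*(251 - 212)) = (-68 - 121) + 166*(115*39) = -189 + 166*4485 = -189 + 744510 = 744321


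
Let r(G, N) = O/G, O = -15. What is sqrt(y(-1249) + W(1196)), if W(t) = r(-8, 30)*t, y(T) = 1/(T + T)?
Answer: sqrt(3498301618)/1249 ≈ 47.355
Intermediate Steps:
y(T) = 1/(2*T)
r(G, N) = -15/G
W(t) = 15*t/8 (W(t) = (-15/(-8))*t = (-15*(-1/8))*t = 15*t/8)
sqrt(y(-1249) + W(1196)) = sqrt((1/2)/(-1249) + (15/8)*1196) = sqrt((1/2)*(-1/1249) + 4485/2) = sqrt(-1/2498 + 4485/2) = sqrt(2800882/1249) = sqrt(3498301618)/1249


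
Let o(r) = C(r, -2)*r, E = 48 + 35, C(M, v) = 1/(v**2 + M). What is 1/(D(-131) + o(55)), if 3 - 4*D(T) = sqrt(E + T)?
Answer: 93692/324697 + 55696*I*sqrt(3)/324697 ≈ 0.28855 + 0.2971*I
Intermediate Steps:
C(M, v) = 1/(M + v**2)
E = 83
D(T) = 3/4 - sqrt(83 + T)/4
o(r) = r/(4 + r) (o(r) = r/(r + (-2)**2) = r/(r + 4) = r/(4 + r))
1/(D(-131) + o(55)) = 1/((3/4 - sqrt(83 - 131)/4) + 55/(4 + 55)) = 1/((3/4 - I*sqrt(3)) + 55/59) = 1/(397/236 - I*sqrt(3))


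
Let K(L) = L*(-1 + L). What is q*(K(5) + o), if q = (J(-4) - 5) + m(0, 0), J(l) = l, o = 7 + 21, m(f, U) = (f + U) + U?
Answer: -432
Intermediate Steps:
m(f, U) = f + 2*U (m(f, U) = (U + f) + U = f + 2*U)
o = 28
q = -9 (q = (-4 - 5) + (0 + 2*0) = -9 + (0 + 0) = -9 + 0 = -9)
q*(K(5) + o) = -9*(5*(-1 + 5) + 28) = -9*(5*4 + 28) = -9*(20 + 28) = -9*48 = -432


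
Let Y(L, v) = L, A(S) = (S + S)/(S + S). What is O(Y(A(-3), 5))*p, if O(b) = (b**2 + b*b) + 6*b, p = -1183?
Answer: -9464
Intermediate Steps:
A(S) = 1 (A(S) = (2*S)/((2*S)) = (2*S)*(1/(2*S)) = 1)
O(b) = 2*b**2 + 6*b (O(b) = (b**2 + b**2) + 6*b = 2*b**2 + 6*b)
O(Y(A(-3), 5))*p = (2*1*(3 + 1))*(-1183) = (2*1*4)*(-1183) = 8*(-1183) = -9464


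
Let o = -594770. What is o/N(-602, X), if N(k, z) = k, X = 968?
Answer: 297385/301 ≈ 987.99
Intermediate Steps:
o/N(-602, X) = -594770/(-602) = -594770*(-1/602) = 297385/301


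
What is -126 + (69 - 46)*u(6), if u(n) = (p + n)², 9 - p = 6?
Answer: 1737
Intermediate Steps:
p = 3 (p = 9 - 1*6 = 9 - 6 = 3)
u(n) = (3 + n)²
-126 + (69 - 46)*u(6) = -126 + (69 - 46)*(3 + 6)² = -126 + 23*9² = -126 + 23*81 = -126 + 1863 = 1737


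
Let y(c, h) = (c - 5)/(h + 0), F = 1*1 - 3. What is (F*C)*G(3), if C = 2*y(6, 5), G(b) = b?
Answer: -12/5 ≈ -2.4000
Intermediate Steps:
F = -2 (F = 1 - 3 = -2)
y(c, h) = (-5 + c)/h
C = ⅖ (C = 2*((-5 + 6)/5) = 2*((⅕)*1) = 2*(⅕) = ⅖ ≈ 0.40000)
(F*C)*G(3) = -2*⅖*3 = -⅘*3 = -12/5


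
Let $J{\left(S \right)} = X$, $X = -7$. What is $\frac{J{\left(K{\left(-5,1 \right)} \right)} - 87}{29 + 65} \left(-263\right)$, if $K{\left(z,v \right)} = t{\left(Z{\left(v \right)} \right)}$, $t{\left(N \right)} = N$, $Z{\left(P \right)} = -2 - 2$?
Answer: $263$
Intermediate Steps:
$Z{\left(P \right)} = -4$
$K{\left(z,v \right)} = -4$
$J{\left(S \right)} = -7$
$\frac{J{\left(K{\left(-5,1 \right)} \right)} - 87}{29 + 65} \left(-263\right) = \frac{-7 - 87}{29 + 65} \left(-263\right) = - \frac{94}{94} \left(-263\right) = \left(-94\right) \frac{1}{94} \left(-263\right) = \left(-1\right) \left(-263\right) = 263$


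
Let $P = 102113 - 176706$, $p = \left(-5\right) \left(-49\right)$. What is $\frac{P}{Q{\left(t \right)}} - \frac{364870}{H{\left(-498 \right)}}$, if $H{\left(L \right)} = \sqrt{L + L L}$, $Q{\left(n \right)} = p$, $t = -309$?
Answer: $- \frac{74593}{245} - \frac{182435 \sqrt{247506}}{123753} \approx -1037.9$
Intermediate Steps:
$p = 245$
$Q{\left(n \right)} = 245$
$P = -74593$
$H{\left(L \right)} = \sqrt{L + L^{2}}$
$\frac{P}{Q{\left(t \right)}} - \frac{364870}{H{\left(-498 \right)}} = - \frac{74593}{245} - \frac{364870}{\sqrt{- 498 \left(1 - 498\right)}} = \left(-74593\right) \frac{1}{245} - \frac{364870}{\sqrt{\left(-498\right) \left(-497\right)}} = - \frac{74593}{245} - \frac{364870}{\sqrt{247506}} = - \frac{74593}{245} - 364870 \frac{\sqrt{247506}}{247506} = - \frac{74593}{245} - \frac{182435 \sqrt{247506}}{123753}$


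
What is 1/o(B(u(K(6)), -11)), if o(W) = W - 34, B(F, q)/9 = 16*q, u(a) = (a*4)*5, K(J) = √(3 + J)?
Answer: -1/1618 ≈ -0.00061805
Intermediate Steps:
u(a) = 20*a (u(a) = (4*a)*5 = 20*a)
B(F, q) = 144*q (B(F, q) = 9*(16*q) = 144*q)
o(W) = -34 + W
1/o(B(u(K(6)), -11)) = 1/(-34 + 144*(-11)) = 1/(-34 - 1584) = 1/(-1618) = -1/1618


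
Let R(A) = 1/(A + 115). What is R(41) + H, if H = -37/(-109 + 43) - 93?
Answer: -158615/1716 ≈ -92.433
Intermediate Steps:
R(A) = 1/(115 + A)
H = -6101/66 (H = -37/(-66) - 93 = -1/66*(-37) - 93 = 37/66 - 93 = -6101/66 ≈ -92.439)
R(41) + H = 1/(115 + 41) - 6101/66 = 1/156 - 6101/66 = -158615/1716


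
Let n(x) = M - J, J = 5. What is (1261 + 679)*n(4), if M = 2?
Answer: -5820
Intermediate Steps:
n(x) = -3 (n(x) = 2 - 1*5 = 2 - 5 = -3)
(1261 + 679)*n(4) = (1261 + 679)*(-3) = 1940*(-3) = -5820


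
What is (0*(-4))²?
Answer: 0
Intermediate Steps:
(0*(-4))² = 0² = 0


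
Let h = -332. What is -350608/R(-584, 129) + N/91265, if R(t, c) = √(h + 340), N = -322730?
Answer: -64546/18253 - 87652*√2 ≈ -1.2396e+5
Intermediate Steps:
R(t, c) = 2*√2 (R(t, c) = √(-332 + 340) = √8 = 2*√2)
-350608/R(-584, 129) + N/91265 = -350608*√2/4 - 322730/91265 = -87652*√2 - 322730*1/91265 = -87652*√2 - 64546/18253 = -64546/18253 - 87652*√2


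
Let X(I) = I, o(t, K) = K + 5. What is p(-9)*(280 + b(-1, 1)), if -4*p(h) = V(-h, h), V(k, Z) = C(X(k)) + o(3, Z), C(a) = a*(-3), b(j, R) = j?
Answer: 8649/4 ≈ 2162.3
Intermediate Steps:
o(t, K) = 5 + K
C(a) = -3*a
V(k, Z) = 5 + Z - 3*k (V(k, Z) = -3*k + (5 + Z) = 5 + Z - 3*k)
p(h) = -5/4 - h (p(h) = -(5 + h - (-3)*h)/4 = -(5 + h + 3*h)/4 = -(5 + 4*h)/4 = -5/4 - h)
p(-9)*(280 + b(-1, 1)) = (-5/4 - 1*(-9))*(280 - 1) = (-5/4 + 9)*279 = (31/4)*279 = 8649/4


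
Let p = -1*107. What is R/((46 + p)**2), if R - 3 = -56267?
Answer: -56264/3721 ≈ -15.121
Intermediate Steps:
p = -107
R = -56264 (R = 3 - 56267 = -56264)
R/((46 + p)**2) = -56264/(46 - 107)**2 = -56264/((-61)**2) = -56264/3721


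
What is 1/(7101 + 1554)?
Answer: 1/8655 ≈ 0.00011554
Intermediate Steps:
1/(7101 + 1554) = 1/8655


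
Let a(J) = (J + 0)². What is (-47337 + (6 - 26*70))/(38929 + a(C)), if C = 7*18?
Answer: -49151/54805 ≈ -0.89683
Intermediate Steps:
C = 126
a(J) = J²
(-47337 + (6 - 26*70))/(38929 + a(C)) = (-47337 + (6 - 26*70))/(38929 + 126²) = (-47337 + (6 - 1820))/(38929 + 15876) = (-47337 - 1814)/54805 = -49151*1/54805 = -49151/54805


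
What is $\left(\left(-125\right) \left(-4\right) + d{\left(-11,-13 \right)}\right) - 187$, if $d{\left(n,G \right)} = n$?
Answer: $302$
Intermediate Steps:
$\left(\left(-125\right) \left(-4\right) + d{\left(-11,-13 \right)}\right) - 187 = \left(\left(-125\right) \left(-4\right) - 11\right) - 187 = \left(500 - 11\right) - 187 = 489 - 187 = 302$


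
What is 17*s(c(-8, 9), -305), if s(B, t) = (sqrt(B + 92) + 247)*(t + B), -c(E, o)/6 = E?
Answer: -1079143 - 8738*sqrt(35) ≈ -1.1308e+6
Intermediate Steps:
c(E, o) = -6*E
s(B, t) = (247 + sqrt(92 + B))*(B + t) (s(B, t) = (sqrt(92 + B) + 247)*(B + t) = (247 + sqrt(92 + B))*(B + t))
17*s(c(-8, 9), -305) = 17*(247*(-6*(-8)) + 247*(-305) + (-6*(-8))*sqrt(92 - 6*(-8)) - 305*sqrt(92 - 6*(-8))) = 17*(247*48 - 75335 + 48*sqrt(92 + 48) - 305*sqrt(92 + 48)) = 17*(11856 - 75335 + 48*sqrt(140) - 610*sqrt(35)) = 17*(11856 - 75335 + 48*(2*sqrt(35)) - 610*sqrt(35)) = 17*(11856 - 75335 + 96*sqrt(35) - 610*sqrt(35)) = 17*(-63479 - 514*sqrt(35)) = -1079143 - 8738*sqrt(35)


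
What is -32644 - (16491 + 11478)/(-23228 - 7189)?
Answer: -330968193/10139 ≈ -32643.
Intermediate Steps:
-32644 - (16491 + 11478)/(-23228 - 7189) = -32644 - 27969/(-30417) = -32644 - 27969*(-1)/30417 = -32644 - 1*(-9323/10139) = -32644 + 9323/10139 = -330968193/10139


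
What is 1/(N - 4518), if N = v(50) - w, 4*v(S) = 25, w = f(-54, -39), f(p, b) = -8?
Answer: -4/18015 ≈ -0.00022204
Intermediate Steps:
w = -8
v(S) = 25/4 (v(S) = (¼)*25 = 25/4)
N = 57/4 (N = 25/4 - 1*(-8) = 25/4 + 8 = 57/4 ≈ 14.250)
1/(N - 4518) = 1/(57/4 - 4518) = 1/(-18015/4) = -4/18015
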